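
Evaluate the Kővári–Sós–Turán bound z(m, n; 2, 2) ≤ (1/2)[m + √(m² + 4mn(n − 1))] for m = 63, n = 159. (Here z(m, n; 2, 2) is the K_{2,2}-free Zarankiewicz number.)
z(63, 159; 2, 2) ≤ (1/2)[63 + √(63² + 4·63·159·158)] = (1/2)[63 + √6334713] = 1289.9428

Kővári–Sós–Turán: let r_1, ..., r_63 be the row sums and z = Σ r_i the total number of 1s. Each pair of columns can share at most one row with both entries 1 (else a 2×2 all-ones block appears), so Σ_i C(r_i, 2) ≤ C(159, 2) = 12561. By convexity Σ_i C(r_i, 2) ≥ 63·C(z/63, 2) = z(z − 63)/(2·63), giving z² − 63z − 63·159·158 ≤ 0 and hence z ≤ (1/2)[63 + √(3969 + 4·1582686)] = (1/2)[63 + √6334713] ≈ (1/2)(63 + 2516.8856) = 1289.9428.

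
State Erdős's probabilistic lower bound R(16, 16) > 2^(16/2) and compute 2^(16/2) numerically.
2^(16/2) = 256; so R(16, 16) > 256

Colour each edge of K_n uniformly at random with red/blue. The expected number of monochromatic K_16 is C(n, 16) · 2 · 2^(−C(16,2)). If C(n, 16) · 2^(1 − C(16,2)) < 1, then with positive probability no monochromatic K_16 exists, so R(16, 16) > n. The standard estimate C(n, 16) ≤ n^16/16! shows this inequality holds whenever n ≤ 2^(16/2) (since 16! · 2^(C(16,2) − 1) > 2^(16^2/2) ≥ n^16). Hence R(16, 16) > 2^(16/2) = 256.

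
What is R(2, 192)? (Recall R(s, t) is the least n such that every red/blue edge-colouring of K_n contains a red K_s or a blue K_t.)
R(2, 192) = 192

R(2, k) = k for all k ≥ 2: in a 2-colouring of K_k, either some edge is red (a red K_2) or all edges are blue (a blue K_k). And K_{191} coloured all-blue has no blue K_192, so R(2, 192) > 191. Hence R(2, 192) = 192.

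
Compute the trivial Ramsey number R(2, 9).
R(2, 9) = 9

R(2, k) = k for all k ≥ 2: in a 2-colouring of K_k, either some edge is red (a red K_2) or all edges are blue (a blue K_k). And K_{8} coloured all-blue has no blue K_9, so R(2, 9) > 8. Hence R(2, 9) = 9.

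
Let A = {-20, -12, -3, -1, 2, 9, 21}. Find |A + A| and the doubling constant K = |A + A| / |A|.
K = |A + A| / |A| = 26/7

Enumerate A + A = {a + b : a, b ∈ A}. With |A| = 7, there are |A|^2 = 49 ordered sum pairs; collecting distinct values, A + A = {-40, -32, -24, -23, -21, -18, -15, -13, -11, -10, -6, -4, -3, -2, -1, 1, 4, 6, 8, 9, 11, 18, 20, 23, 30, 42}, so |A + A| = 26. Thus K = 26/7. For comparison, the minimum possible |A + A| over all 7-element sets is 2·7 − 1 = 13 (so min K = 13/7), attained only by arithmetic progressions.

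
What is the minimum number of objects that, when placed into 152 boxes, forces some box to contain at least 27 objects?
n = (27 − 1)·152 + 1 = 3953

By the generalised pigeonhole principle, to guarantee some box contains ≥ r objects we need more than (r − 1) · k objects total. Threshold: n = (r − 1) · k + 1. With r = 27 and k = 152: n = 26 · 152 + 1 = 3952 + 1 = 3953. For n = 3952 = 26 · 152, we can put exactly 26 objects in every box, avoiding 27 in any single one — so 3953 is tight.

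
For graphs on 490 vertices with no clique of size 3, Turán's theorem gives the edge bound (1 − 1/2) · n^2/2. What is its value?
Turán density bound = (1/2) · 490^2/2 = 60025

Turán's theorem: ex(n, K_{r+1}) is achieved by the complete r-partite Turán graph T(n, r) with parts as balanced as possible, and is at most (1 − 1/r) · n^2/2. For r = 2, n = 490: the density bound is (1/2) · 240100/2 = 60025. Since 2 ∣ 490, the Turán graph T(490, 2) has parts of equal size 245, and its edge count e(T(490, 2)) = 60025 attains the density bound exactly.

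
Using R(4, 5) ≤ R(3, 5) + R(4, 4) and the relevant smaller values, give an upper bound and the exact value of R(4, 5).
R(4, 5) ≤ R(3, 5) + R(4, 4) = 14 + 18 = 32; exact value R(4, 5) = 25.

The Erdős–Szekeres recurrence R(r, s) ≤ R(r−1, s) + R(r, s−1) applied to (r, s) = (4, 5) gives
  R(4, 5) ≤ R(3, 5) + R(4, 4) = 14 + 18 = 32.
(Recall R(2, k) = k and R is symmetric.) The recurrence is not tight here (it gives 32, but the exact value is R(4, 5) = 25); the tight upper bound requires a sharper argument than the simple recurrence, combined with a lower-bound construction on K_{24}.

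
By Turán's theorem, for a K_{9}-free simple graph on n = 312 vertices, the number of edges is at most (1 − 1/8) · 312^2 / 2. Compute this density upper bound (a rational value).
Turán density bound = (7/8) · 312^2/2 = 42588

Turán's theorem: ex(n, K_{r+1}) is achieved by the complete r-partite Turán graph T(n, r) with parts as balanced as possible, and is at most (1 − 1/r) · n^2/2. For r = 8, n = 312: the density bound is (7/8) · 97344/2 = 42588. Since 8 ∣ 312, the Turán graph T(312, 8) has parts of equal size 39, and its edge count e(T(312, 8)) = 42588 attains the density bound exactly.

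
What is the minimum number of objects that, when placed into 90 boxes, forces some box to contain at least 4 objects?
n = (4 − 1)·90 + 1 = 271

By the generalised pigeonhole principle, to guarantee some box contains ≥ r objects we need more than (r − 1) · k objects total. Threshold: n = (r − 1) · k + 1. With r = 4 and k = 90: n = 3 · 90 + 1 = 270 + 1 = 271. For n = 270 = 3 · 90, we can put exactly 3 objects in every box, avoiding 4 in any single one — so 271 is tight.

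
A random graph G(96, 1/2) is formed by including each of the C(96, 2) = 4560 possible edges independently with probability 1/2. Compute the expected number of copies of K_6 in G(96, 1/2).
E[# K_6] = C(96, 6) · (1/2)^C(6, 2) = 927048304 / 2^15 = 57940519/2048 ≈ 28291.269043

For each 6-subset S of vertices (there are C(96, 6) = 927048304 such S), let X_S = 1 if S induces a K_6 (all C(6, 2) = 15 edges present). Then P(X_S = 1) = (1/2)^15 = 1/32768. By linearity of expectation, E[# K_6] = C(96, 6) · (1/2)^15 = 927048304 / 32768 = 57940519/2048 ≈ 28291.269043.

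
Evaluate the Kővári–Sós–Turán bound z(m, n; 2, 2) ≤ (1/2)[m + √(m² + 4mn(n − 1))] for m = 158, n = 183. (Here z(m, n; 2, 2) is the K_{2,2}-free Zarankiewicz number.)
z(158, 183; 2, 2) ≤ (1/2)[158 + √(158² + 4·158·183·182)] = (1/2)[158 + √21074356] = 2374.3407

Kővári–Sós–Turán: let r_1, ..., r_158 be the row sums and z = Σ r_i the total number of 1s. Each pair of columns can share at most one row with both entries 1 (else a 2×2 all-ones block appears), so Σ_i C(r_i, 2) ≤ C(183, 2) = 16653. By convexity Σ_i C(r_i, 2) ≥ 158·C(z/158, 2) = z(z − 158)/(2·158), giving z² − 158z − 158·183·182 ≤ 0 and hence z ≤ (1/2)[158 + √(24964 + 4·5262348)] = (1/2)[158 + √21074356] ≈ (1/2)(158 + 4590.6814) = 2374.3407.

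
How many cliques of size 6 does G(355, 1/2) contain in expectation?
E[# K_6] = C(355, 6) · (1/2)^C(6, 2) = 2664352290600 / 2^15 = 333044036325/4096 ≈ 81309579.180908

For each 6-subset S of vertices (there are C(355, 6) = 2664352290600 such S), let X_S = 1 if S induces a K_6 (all C(6, 2) = 15 edges present). Then P(X_S = 1) = (1/2)^15 = 1/32768. By linearity of expectation, E[# K_6] = C(355, 6) · (1/2)^15 = 2664352290600 / 32768 = 333044036325/4096 ≈ 81309579.180908.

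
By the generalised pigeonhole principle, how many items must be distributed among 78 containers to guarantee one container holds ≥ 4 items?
n = (4 − 1)·78 + 1 = 235

By the generalised pigeonhole principle, to guarantee some box contains ≥ r objects we need more than (r − 1) · k objects total. Threshold: n = (r − 1) · k + 1. With r = 4 and k = 78: n = 3 · 78 + 1 = 234 + 1 = 235. For n = 234 = 3 · 78, we can put exactly 3 objects in every box, avoiding 4 in any single one — so 235 is tight.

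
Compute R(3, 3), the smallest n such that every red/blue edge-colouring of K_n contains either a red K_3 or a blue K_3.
R(3, 3) = 6

Lower bound: the 5-cycle C_5 (with the remaining edges as the complement) gives a 2-colouring of K_5 with no monochromatic triangle, so R(3, 3) > 5.
Upper bound: in K_6, any vertex has 5 incident edges, so by pigeonhole ≥3 are the same colour (say red). If any pair of those red neighbours has a red edge between them, we get a red triangle; otherwise the three neighbours span a blue triangle. So every 2-colouring of K_6 has a monochromatic triangle.
Hence R(3, 3) = 6.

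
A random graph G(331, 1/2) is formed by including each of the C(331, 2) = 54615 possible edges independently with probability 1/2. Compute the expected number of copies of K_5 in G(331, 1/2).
E[# K_5] = C(331, 5) · (1/2)^C(5, 2) = 32120195646 / 2^10 = 16060097823/512 ≈ 31367378.560547

For each 5-subset S of vertices (there are C(331, 5) = 32120195646 such S), let X_S = 1 if S induces a K_5 (all C(5, 2) = 10 edges present). Then P(X_S = 1) = (1/2)^10 = 1/1024. By linearity of expectation, E[# K_5] = C(331, 5) · (1/2)^10 = 32120195646 / 1024 = 16060097823/512 ≈ 31367378.560547.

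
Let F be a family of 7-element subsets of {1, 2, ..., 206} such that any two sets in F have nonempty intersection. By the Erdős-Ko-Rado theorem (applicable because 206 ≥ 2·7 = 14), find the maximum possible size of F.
max |F| = C(205, 6) = 95746959700

The Erdős-Ko-Rado theorem states: for n ≥ 2k, an intersecting family of k-subsets of an n-element set has size at most C(n − 1, k − 1), with equality for 'star' families {A ⊆ [n] : |A| = k, i ∈ A} (fix an element i). For n = 206, k = 7: C(205, 6) = 95746959700.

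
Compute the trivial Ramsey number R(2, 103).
R(2, 103) = 103

R(2, k) = k for all k ≥ 2: in a 2-colouring of K_k, either some edge is red (a red K_2) or all edges are blue (a blue K_k). And K_{102} coloured all-blue has no blue K_103, so R(2, 103) > 102. Hence R(2, 103) = 103.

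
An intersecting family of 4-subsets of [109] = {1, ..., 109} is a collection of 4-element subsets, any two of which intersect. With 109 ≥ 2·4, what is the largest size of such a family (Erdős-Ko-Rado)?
max |F| = C(108, 3) = 204156

The Erdős-Ko-Rado theorem states: for n ≥ 2k, an intersecting family of k-subsets of an n-element set has size at most C(n − 1, k − 1), with equality for 'star' families {A ⊆ [n] : |A| = k, i ∈ A} (fix an element i). For n = 109, k = 4: C(108, 3) = 204156.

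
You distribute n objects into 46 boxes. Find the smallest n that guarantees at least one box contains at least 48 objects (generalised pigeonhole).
n = (48 − 1)·46 + 1 = 2163

By the generalised pigeonhole principle, to guarantee some box contains ≥ r objects we need more than (r − 1) · k objects total. Threshold: n = (r − 1) · k + 1. With r = 48 and k = 46: n = 47 · 46 + 1 = 2162 + 1 = 2163. For n = 2162 = 47 · 46, we can put exactly 47 objects in every box, avoiding 48 in any single one — so 2163 is tight.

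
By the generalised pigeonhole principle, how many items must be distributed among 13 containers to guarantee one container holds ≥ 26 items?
n = (26 − 1)·13 + 1 = 326

By the generalised pigeonhole principle, to guarantee some box contains ≥ r objects we need more than (r − 1) · k objects total. Threshold: n = (r − 1) · k + 1. With r = 26 and k = 13: n = 25 · 13 + 1 = 325 + 1 = 326. For n = 325 = 25 · 13, we can put exactly 25 objects in every box, avoiding 26 in any single one — so 326 is tight.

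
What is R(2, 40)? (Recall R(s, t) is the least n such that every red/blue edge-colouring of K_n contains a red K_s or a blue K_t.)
R(2, 40) = 40

R(2, k) = k for all k ≥ 2: in a 2-colouring of K_k, either some edge is red (a red K_2) or all edges are blue (a blue K_k). And K_{39} coloured all-blue has no blue K_40, so R(2, 40) > 39. Hence R(2, 40) = 40.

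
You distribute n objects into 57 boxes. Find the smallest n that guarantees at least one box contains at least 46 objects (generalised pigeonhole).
n = (46 − 1)·57 + 1 = 2566

By the generalised pigeonhole principle, to guarantee some box contains ≥ r objects we need more than (r − 1) · k objects total. Threshold: n = (r − 1) · k + 1. With r = 46 and k = 57: n = 45 · 57 + 1 = 2565 + 1 = 2566. For n = 2565 = 45 · 57, we can put exactly 45 objects in every box, avoiding 46 in any single one — so 2566 is tight.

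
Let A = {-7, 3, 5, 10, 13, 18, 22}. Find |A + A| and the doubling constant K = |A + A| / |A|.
K = |A + A| / |A| = 25/7

Enumerate A + A = {a + b : a, b ∈ A}. With |A| = 7, there are |A|^2 = 49 ordered sum pairs; collecting distinct values, A + A = {-14, -4, -2, 3, 6, 8, 10, 11, 13, 15, 16, 18, 20, 21, 23, 25, 26, 27, 28, 31, 32, 35, 36, 40, 44}, so |A + A| = 25. Thus K = 25/7. For comparison, the minimum possible |A + A| over all 7-element sets is 2·7 − 1 = 13 (so min K = 13/7), attained only by arithmetic progressions.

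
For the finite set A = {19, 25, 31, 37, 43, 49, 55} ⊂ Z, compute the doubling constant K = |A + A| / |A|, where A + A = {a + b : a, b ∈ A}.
K = |A + A| / |A| = 13/7

Enumerate A + A = {a + b : a, b ∈ A}. With |A| = 7, there are |A|^2 = 49 ordered sum pairs; collecting distinct values, A + A = {38, 44, 50, 56, 62, 68, 74, 80, 86, 92, 98, 104, 110}, so |A + A| = 13. Thus K = 13/7. Here |A + A| = 2|A| − 1 = 13, the minimum possible — so K = 13/7 is minimal, which holds iff A is an arithmetic progression.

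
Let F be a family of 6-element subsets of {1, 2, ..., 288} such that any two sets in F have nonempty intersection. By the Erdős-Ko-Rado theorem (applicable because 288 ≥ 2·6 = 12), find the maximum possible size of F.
max |F| = C(287, 5) = 15668099447

Erdős-Ko-Rado (1961): when n ≥ 2k, max |F| = C(n−1, k−1). The bound is attained by the star {A : i ∈ A} for any fixed i ∈ [n]. Here C(288−1, 6−1) = C(287, 5) = 15668099447.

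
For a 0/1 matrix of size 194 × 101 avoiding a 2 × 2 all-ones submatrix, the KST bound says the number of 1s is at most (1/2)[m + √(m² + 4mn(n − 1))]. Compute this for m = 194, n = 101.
z(194, 101; 2, 2) ≤ (1/2)[194 + √(194² + 4·194·101·100)] = (1/2)[194 + √7875236] = 1500.1425

Kővári–Sós–Turán: let r_1, ..., r_194 be the row sums and z = Σ r_i the total number of 1s. Each pair of columns can share at most one row with both entries 1 (else a 2×2 all-ones block appears), so Σ_i C(r_i, 2) ≤ C(101, 2) = 5050. By convexity Σ_i C(r_i, 2) ≥ 194·C(z/194, 2) = z(z − 194)/(2·194), giving z² − 194z − 194·101·100 ≤ 0 and hence z ≤ (1/2)[194 + √(37636 + 4·1959400)] = (1/2)[194 + √7875236] ≈ (1/2)(194 + 2806.2851) = 1500.1425.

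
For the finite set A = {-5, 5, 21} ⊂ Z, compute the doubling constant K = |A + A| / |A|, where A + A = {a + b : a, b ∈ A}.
K = |A + A| / |A| = 6/3 = 2

Enumerate A + A = {a + b : a, b ∈ A}. With |A| = 3, there are |A|^2 = 9 ordered sum pairs; collecting distinct values, A + A = {-10, 0, 10, 16, 26, 42}, so |A + A| = 6. Thus K = 6/3 = 2. For comparison, the minimum possible |A + A| over all 3-element sets is 2·3 − 1 = 5 (so min K = 5/3), attained only by arithmetic progressions.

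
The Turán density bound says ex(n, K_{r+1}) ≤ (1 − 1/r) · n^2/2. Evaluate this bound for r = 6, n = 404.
Turán density bound = (5/6) · 404^2/2 = 204020/3 ≈ 68006.6667

Turán's theorem: ex(n, K_{r+1}) is achieved by the complete r-partite Turán graph T(n, r) with parts as balanced as possible, and is at most (1 − 1/r) · n^2/2. For r = 6, n = 404: the density bound is (5/6) · 163216/2 = 204020/3 ≈ 68006.6667. The integer-valued extremum is e(T(404, 6)) = 68006, which is strictly less than the density bound 204020/3 since 6 ∤ 404 (the parts of T(404, 6) cannot all be equal).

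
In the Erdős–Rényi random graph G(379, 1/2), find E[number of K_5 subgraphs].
E[# K_5] = C(379, 5) · (1/2)^C(5, 2) = 63461484450 / 2^10 = 31730742225/512 ≈ 61974105.908203

For each 5-subset S of vertices (there are C(379, 5) = 63461484450 such S), let X_S = 1 if S induces a K_5 (all C(5, 2) = 10 edges present). Then P(X_S = 1) = (1/2)^10 = 1/1024. By linearity of expectation, E[# K_5] = C(379, 5) · (1/2)^10 = 63461484450 / 1024 = 31730742225/512 ≈ 61974105.908203.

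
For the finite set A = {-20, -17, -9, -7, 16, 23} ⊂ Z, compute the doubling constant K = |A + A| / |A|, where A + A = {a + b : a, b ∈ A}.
K = |A + A| / |A| = 21/6 = 7/2

Enumerate A + A = {a + b : a, b ∈ A}. With |A| = 6, there are |A|^2 = 36 ordered sum pairs; collecting distinct values, A + A = {-40, -37, -34, -29, -27, -26, -24, -18, -16, -14, -4, -1, 3, 6, 7, 9, 14, 16, 32, 39, 46}, so |A + A| = 21. Thus K = 21/6 = 7/2. For comparison, the minimum possible |A + A| over all 6-element sets is 2·6 − 1 = 11 (so min K = 11/6), attained only by arithmetic progressions.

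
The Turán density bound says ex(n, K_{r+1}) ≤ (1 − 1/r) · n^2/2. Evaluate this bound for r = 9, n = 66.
Turán density bound = (8/9) · 66^2/2 = 1936

Turán's theorem: ex(n, K_{r+1}) is achieved by the complete r-partite Turán graph T(n, r) with parts as balanced as possible, and is at most (1 − 1/r) · n^2/2. For r = 9, n = 66: the density bound is (8/9) · 4356/2 = 1936. The integer-valued extremum is e(T(66, 9)) = 1935, which is strictly less than the density bound 1936 since 9 ∤ 66 (the parts of T(66, 9) cannot all be equal).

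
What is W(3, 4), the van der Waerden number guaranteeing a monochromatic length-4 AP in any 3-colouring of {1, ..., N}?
W(3, 4) = 293

This is a classical value, W(3, 4) = 293, established by combining an explicit 3-colouring of {1, ..., 292} with no monochromatic 4-AP (giving the lower bound W(3, 4) > 292) and a finite case analysis / exhaustive computer search showing every 3-colouring of {1, ..., 293} has such an AP.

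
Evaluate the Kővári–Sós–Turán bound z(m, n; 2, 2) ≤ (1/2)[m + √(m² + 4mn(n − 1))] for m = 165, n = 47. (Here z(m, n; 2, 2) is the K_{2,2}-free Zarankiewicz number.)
z(165, 47; 2, 2) ≤ (1/2)[165 + √(165² + 4·165·47·46)] = (1/2)[165 + √1454145] = 685.4397

Kővári–Sós–Turán: let r_1, ..., r_165 be the row sums and z = Σ r_i the total number of 1s. Each pair of columns can share at most one row with both entries 1 (else a 2×2 all-ones block appears), so Σ_i C(r_i, 2) ≤ C(47, 2) = 1081. By convexity Σ_i C(r_i, 2) ≥ 165·C(z/165, 2) = z(z − 165)/(2·165), giving z² − 165z − 165·47·46 ≤ 0 and hence z ≤ (1/2)[165 + √(27225 + 4·356730)] = (1/2)[165 + √1454145] ≈ (1/2)(165 + 1205.8793) = 685.4397.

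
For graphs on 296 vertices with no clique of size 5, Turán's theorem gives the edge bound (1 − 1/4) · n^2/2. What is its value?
Turán density bound = (3/4) · 296^2/2 = 32856

Turán's theorem: ex(n, K_{r+1}) is achieved by the complete r-partite Turán graph T(n, r) with parts as balanced as possible, and is at most (1 − 1/r) · n^2/2. For r = 4, n = 296: the density bound is (3/4) · 87616/2 = 32856. Since 4 ∣ 296, the Turán graph T(296, 4) has parts of equal size 74, and its edge count e(T(296, 4)) = 32856 attains the density bound exactly.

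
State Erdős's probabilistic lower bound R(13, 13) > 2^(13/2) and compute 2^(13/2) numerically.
2^(13/2) = 90.5097; so R(13, 13) > 90.5097

Colour each edge of K_n uniformly at random with red/blue. The expected number of monochromatic K_13 is C(n, 13) · 2 · 2^(−C(13,2)). If C(n, 13) · 2^(1 − C(13,2)) < 1, then with positive probability no monochromatic K_13 exists, so R(13, 13) > n. The standard estimate C(n, 13) ≤ n^13/13! shows this inequality holds whenever n ≤ 2^(13/2) (since 13! · 2^(C(13,2) − 1) > 2^(13^2/2) ≥ n^13). Hence R(13, 13) > 2^(13/2) = 90.5097.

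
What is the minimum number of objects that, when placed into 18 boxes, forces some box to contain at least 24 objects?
n = (24 − 1)·18 + 1 = 415

By the generalised pigeonhole principle, to guarantee some box contains ≥ r objects we need more than (r − 1) · k objects total. Threshold: n = (r − 1) · k + 1. With r = 24 and k = 18: n = 23 · 18 + 1 = 414 + 1 = 415. For n = 414 = 23 · 18, we can put exactly 23 objects in every box, avoiding 24 in any single one — so 415 is tight.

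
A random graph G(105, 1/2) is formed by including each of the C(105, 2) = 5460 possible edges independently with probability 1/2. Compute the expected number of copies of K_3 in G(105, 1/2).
E[# K_3] = C(105, 3) · (1/2)^C(3, 2) = 187460 / 2^3 = 46865/2 = 23432.5

For each 3-subset S of vertices (there are C(105, 3) = 187460 such S), let X_S = 1 if S induces a K_3 (all C(3, 2) = 3 edges present). Then P(X_S = 1) = (1/2)^3 = 1/8. By linearity of expectation, E[# K_3] = C(105, 3) · (1/2)^3 = 187460 / 8 = 46865/2 = 23432.5.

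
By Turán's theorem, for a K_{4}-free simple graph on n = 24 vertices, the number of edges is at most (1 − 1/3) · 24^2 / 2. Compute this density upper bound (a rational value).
Turán density bound = (2/3) · 24^2/2 = 192

Turán's theorem: ex(n, K_{r+1}) is achieved by the complete r-partite Turán graph T(n, r) with parts as balanced as possible, and is at most (1 − 1/r) · n^2/2. For r = 3, n = 24: the density bound is (2/3) · 576/2 = 192. Since 3 ∣ 24, the Turán graph T(24, 3) has parts of equal size 8, and its edge count e(T(24, 3)) = 192 attains the density bound exactly.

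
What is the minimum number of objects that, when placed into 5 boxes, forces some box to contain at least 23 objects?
n = (23 − 1)·5 + 1 = 111

By the generalised pigeonhole principle, to guarantee some box contains ≥ r objects we need more than (r − 1) · k objects total. Threshold: n = (r − 1) · k + 1. With r = 23 and k = 5: n = 22 · 5 + 1 = 110 + 1 = 111. For n = 110 = 22 · 5, we can put exactly 22 objects in every box, avoiding 23 in any single one — so 111 is tight.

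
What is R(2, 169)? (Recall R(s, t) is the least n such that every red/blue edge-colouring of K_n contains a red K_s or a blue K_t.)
R(2, 169) = 169

R(2, k) = k for all k ≥ 2: in a 2-colouring of K_k, either some edge is red (a red K_2) or all edges are blue (a blue K_k). And K_{168} coloured all-blue has no blue K_169, so R(2, 169) > 168. Hence R(2, 169) = 169.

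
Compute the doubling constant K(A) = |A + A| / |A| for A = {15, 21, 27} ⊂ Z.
K = |A + A| / |A| = 5/3

Enumerate A + A = {a + b : a, b ∈ A}. With |A| = 3, there are |A|^2 = 9 ordered sum pairs; collecting distinct values, A + A = {30, 36, 42, 48, 54}, so |A + A| = 5. Thus K = 5/3. Here |A + A| = 2|A| − 1 = 5, the minimum possible — so K = 5/3 is minimal, which holds iff A is an arithmetic progression.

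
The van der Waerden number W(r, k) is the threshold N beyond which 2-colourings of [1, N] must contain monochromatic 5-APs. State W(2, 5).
W(2, 5) = 178

W(2, 5) = 178. The lower bound W(2, 5) > 177 comes from an explicit good 2-colouring of [1, 177]; the upper bound W(2, 5) ≤ 178 was verified by exhaustive search over 2-colourings of [1, 178].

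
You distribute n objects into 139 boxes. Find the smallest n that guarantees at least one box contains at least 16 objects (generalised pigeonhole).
n = (16 − 1)·139 + 1 = 2086

By the generalised pigeonhole principle, to guarantee some box contains ≥ r objects we need more than (r − 1) · k objects total. Threshold: n = (r − 1) · k + 1. With r = 16 and k = 139: n = 15 · 139 + 1 = 2085 + 1 = 2086. For n = 2085 = 15 · 139, we can put exactly 15 objects in every box, avoiding 16 in any single one — so 2086 is tight.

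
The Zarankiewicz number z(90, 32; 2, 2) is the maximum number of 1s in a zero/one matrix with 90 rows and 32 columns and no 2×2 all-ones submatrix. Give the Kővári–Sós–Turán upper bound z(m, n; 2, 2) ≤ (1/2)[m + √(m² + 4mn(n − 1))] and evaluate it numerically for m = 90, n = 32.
z(90, 32; 2, 2) ≤ (1/2)[90 + √(90² + 4·90·32·31)] = (1/2)[90 + √365220] = 347.1672

Kővári–Sós–Turán: let r_1, ..., r_90 be the row sums and z = Σ r_i the total number of 1s. Each pair of columns can share at most one row with both entries 1 (else a 2×2 all-ones block appears), so Σ_i C(r_i, 2) ≤ C(32, 2) = 496. By convexity Σ_i C(r_i, 2) ≥ 90·C(z/90, 2) = z(z − 90)/(2·90), giving z² − 90z − 90·32·31 ≤ 0 and hence z ≤ (1/2)[90 + √(8100 + 4·89280)] = (1/2)[90 + √365220] ≈ (1/2)(90 + 604.3343) = 347.1672.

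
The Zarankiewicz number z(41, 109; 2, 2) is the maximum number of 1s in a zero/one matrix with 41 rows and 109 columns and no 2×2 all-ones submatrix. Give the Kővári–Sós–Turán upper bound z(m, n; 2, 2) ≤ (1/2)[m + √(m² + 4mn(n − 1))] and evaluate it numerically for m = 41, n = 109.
z(41, 109; 2, 2) ≤ (1/2)[41 + √(41² + 4·41·109·108)] = (1/2)[41 + √1932289] = 715.534

Kővári–Sós–Turán: let r_1, ..., r_41 be the row sums and z = Σ r_i the total number of 1s. Each pair of columns can share at most one row with both entries 1 (else a 2×2 all-ones block appears), so Σ_i C(r_i, 2) ≤ C(109, 2) = 5886. By convexity Σ_i C(r_i, 2) ≥ 41·C(z/41, 2) = z(z − 41)/(2·41), giving z² − 41z − 41·109·108 ≤ 0 and hence z ≤ (1/2)[41 + √(1681 + 4·482652)] = (1/2)[41 + √1932289] ≈ (1/2)(41 + 1390.068) = 715.534.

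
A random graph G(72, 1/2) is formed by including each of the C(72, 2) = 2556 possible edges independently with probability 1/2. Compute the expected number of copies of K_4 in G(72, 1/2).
E[# K_4] = C(72, 4) · (1/2)^C(4, 2) = 1028790 / 2^6 = 514395/32 = 16074.84375

For each 4-subset S of vertices (there are C(72, 4) = 1028790 such S), let X_S = 1 if S induces a K_4 (all C(4, 2) = 6 edges present). Then P(X_S = 1) = (1/2)^6 = 1/64. By linearity of expectation, E[# K_4] = C(72, 4) · (1/2)^6 = 1028790 / 64 = 514395/32 = 16074.84375.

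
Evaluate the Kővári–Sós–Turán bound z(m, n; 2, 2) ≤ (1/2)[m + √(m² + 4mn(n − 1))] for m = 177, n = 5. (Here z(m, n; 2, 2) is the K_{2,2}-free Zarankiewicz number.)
z(177, 5; 2, 2) ≤ (1/2)[177 + √(177² + 4·177·5·4)] = (1/2)[177 + √45489] = 195.1408

Kővári–Sós–Turán: let r_1, ..., r_177 be the row sums and z = Σ r_i the total number of 1s. Each pair of columns can share at most one row with both entries 1 (else a 2×2 all-ones block appears), so Σ_i C(r_i, 2) ≤ C(5, 2) = 10. By convexity Σ_i C(r_i, 2) ≥ 177·C(z/177, 2) = z(z − 177)/(2·177), giving z² − 177z − 177·5·4 ≤ 0 and hence z ≤ (1/2)[177 + √(31329 + 4·3540)] = (1/2)[177 + √45489] ≈ (1/2)(177 + 213.2815) = 195.1408.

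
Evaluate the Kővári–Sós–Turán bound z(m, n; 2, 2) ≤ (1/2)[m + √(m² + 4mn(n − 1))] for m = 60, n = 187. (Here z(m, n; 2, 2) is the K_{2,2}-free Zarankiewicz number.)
z(60, 187; 2, 2) ≤ (1/2)[60 + √(60² + 4·60·187·186)] = (1/2)[60 + √8351280] = 1474.9291

Kővári–Sós–Turán: let r_1, ..., r_60 be the row sums and z = Σ r_i the total number of 1s. Each pair of columns can share at most one row with both entries 1 (else a 2×2 all-ones block appears), so Σ_i C(r_i, 2) ≤ C(187, 2) = 17391. By convexity Σ_i C(r_i, 2) ≥ 60·C(z/60, 2) = z(z − 60)/(2·60), giving z² − 60z − 60·187·186 ≤ 0 and hence z ≤ (1/2)[60 + √(3600 + 4·2086920)] = (1/2)[60 + √8351280] ≈ (1/2)(60 + 2889.8581) = 1474.9291.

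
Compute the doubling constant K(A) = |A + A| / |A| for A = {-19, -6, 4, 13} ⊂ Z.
K = |A + A| / |A| = 10/4 = 5/2

Enumerate A + A = {a + b : a, b ∈ A}. With |A| = 4, there are |A|^2 = 16 ordered sum pairs; collecting distinct values, A + A = {-38, -25, -15, -12, -6, -2, 7, 8, 17, 26}, so |A + A| = 10. Thus K = 10/4 = 5/2. For comparison, the minimum possible |A + A| over all 4-element sets is 2·4 − 1 = 7 (so min K = 7/4), attained only by arithmetic progressions.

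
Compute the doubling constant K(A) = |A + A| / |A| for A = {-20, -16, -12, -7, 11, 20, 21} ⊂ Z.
K = |A + A| / |A| = 26/7

Enumerate A + A = {a + b : a, b ∈ A}. With |A| = 7, there are |A|^2 = 49 ordered sum pairs; collecting distinct values, A + A = {-40, -36, -32, -28, -27, -24, -23, -19, -14, -9, -5, -1, 0, 1, 4, 5, 8, 9, 13, 14, 22, 31, 32, 40, 41, 42}, so |A + A| = 26. Thus K = 26/7. For comparison, the minimum possible |A + A| over all 7-element sets is 2·7 − 1 = 13 (so min K = 13/7), attained only by arithmetic progressions.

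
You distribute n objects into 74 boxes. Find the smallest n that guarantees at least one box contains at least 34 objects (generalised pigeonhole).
n = (34 − 1)·74 + 1 = 2443

By the generalised pigeonhole principle, to guarantee some box contains ≥ r objects we need more than (r − 1) · k objects total. Threshold: n = (r − 1) · k + 1. With r = 34 and k = 74: n = 33 · 74 + 1 = 2442 + 1 = 2443. For n = 2442 = 33 · 74, we can put exactly 33 objects in every box, avoiding 34 in any single one — so 2443 is tight.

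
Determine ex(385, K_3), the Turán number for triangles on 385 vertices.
ex(385, K_3) = ⌊385^2/4⌋ = 37056

Mantel (1907): a triangle-free graph on n vertices has at most ⌊n^2/4⌋ edges, with equality for the complete bipartite graph K_{⌊n/2⌋, ⌈n/2⌉}. For n = 385: ⌊385^2/4⌋ = ⌊148225/4⌋ = 37056. The extremal graph is K_{192, 193}, which has 192·193 = 37056 edges.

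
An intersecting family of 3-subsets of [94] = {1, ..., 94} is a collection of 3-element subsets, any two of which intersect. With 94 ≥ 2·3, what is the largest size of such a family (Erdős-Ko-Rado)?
max |F| = C(93, 2) = 4278

Erdős-Ko-Rado (1961): when n ≥ 2k, max |F| = C(n−1, k−1). The bound is attained by the star {A : i ∈ A} for any fixed i ∈ [n]. Here C(94−1, 3−1) = C(93, 2) = 4278.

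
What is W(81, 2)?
W(81, 2) = 81 + 1 = 82

A 2-term AP is any pair of integers, so a monochromatic 2-AP exists iff some colour is used at least twice. With 81 colours, the colouring i ↦ i on {1, ..., 81} uses each colour once, avoiding any monochromatic pair, so W(81, 2) > 81. For {1, ..., 82}, pigeonhole forces two integers of the same colour, which form a monochromatic 2-AP. Hence W(81, 2) = 82.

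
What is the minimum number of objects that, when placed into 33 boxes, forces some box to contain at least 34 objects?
n = (34 − 1)·33 + 1 = 1090

By the generalised pigeonhole principle, to guarantee some box contains ≥ r objects we need more than (r − 1) · k objects total. Threshold: n = (r − 1) · k + 1. With r = 34 and k = 33: n = 33 · 33 + 1 = 1089 + 1 = 1090. For n = 1089 = 33 · 33, we can put exactly 33 objects in every box, avoiding 34 in any single one — so 1090 is tight.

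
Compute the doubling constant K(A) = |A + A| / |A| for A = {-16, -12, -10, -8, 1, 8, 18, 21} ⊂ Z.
K = |A + A| / |A| = 32/8 = 4

Enumerate A + A = {a + b : a, b ∈ A}. With |A| = 8, there are |A|^2 = 64 ordered sum pairs; collecting distinct values, A + A = {-32, -28, -26, -24, -22, -20, -18, -16, -15, -11, -9, -8, -7, -4, -2, 0, 2, 5, 6, 8, 9, 10, 11, 13, 16, 19, 22, 26, 29, 36, 39, 42}, so |A + A| = 32. Thus K = 32/8 = 4. For comparison, the minimum possible |A + A| over all 8-element sets is 2·8 − 1 = 15 (so min K = 15/8), attained only by arithmetic progressions.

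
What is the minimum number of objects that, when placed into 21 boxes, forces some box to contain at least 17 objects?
n = (17 − 1)·21 + 1 = 337

By the generalised pigeonhole principle, to guarantee some box contains ≥ r objects we need more than (r − 1) · k objects total. Threshold: n = (r − 1) · k + 1. With r = 17 and k = 21: n = 16 · 21 + 1 = 336 + 1 = 337. For n = 336 = 16 · 21, we can put exactly 16 objects in every box, avoiding 17 in any single one — so 337 is tight.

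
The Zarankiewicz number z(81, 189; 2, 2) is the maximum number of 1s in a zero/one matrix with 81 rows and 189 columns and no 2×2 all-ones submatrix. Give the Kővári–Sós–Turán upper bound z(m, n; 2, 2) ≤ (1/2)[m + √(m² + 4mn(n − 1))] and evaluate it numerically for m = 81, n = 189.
z(81, 189; 2, 2) ≤ (1/2)[81 + √(81² + 4·81·189·188)] = (1/2)[81 + √11518929] = 1737.4774

Kővári–Sós–Turán: let r_1, ..., r_81 be the row sums and z = Σ r_i the total number of 1s. Each pair of columns can share at most one row with both entries 1 (else a 2×2 all-ones block appears), so Σ_i C(r_i, 2) ≤ C(189, 2) = 17766. By convexity Σ_i C(r_i, 2) ≥ 81·C(z/81, 2) = z(z − 81)/(2·81), giving z² − 81z − 81·189·188 ≤ 0 and hence z ≤ (1/2)[81 + √(6561 + 4·2878092)] = (1/2)[81 + √11518929] ≈ (1/2)(81 + 3393.9548) = 1737.4774.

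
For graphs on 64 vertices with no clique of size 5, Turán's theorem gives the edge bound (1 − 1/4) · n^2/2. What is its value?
Turán density bound = (3/4) · 64^2/2 = 1536

Turán's theorem: ex(n, K_{r+1}) is achieved by the complete r-partite Turán graph T(n, r) with parts as balanced as possible, and is at most (1 − 1/r) · n^2/2. For r = 4, n = 64: the density bound is (3/4) · 4096/2 = 1536. Since 4 ∣ 64, the Turán graph T(64, 4) has parts of equal size 16, and its edge count e(T(64, 4)) = 1536 attains the density bound exactly.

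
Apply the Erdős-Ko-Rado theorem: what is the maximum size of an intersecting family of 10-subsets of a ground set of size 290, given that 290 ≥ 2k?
max |F| = C(289, 9) = 34172778477483932

Erdős-Ko-Rado (1961): when n ≥ 2k, max |F| = C(n−1, k−1). The bound is attained by the star {A : i ∈ A} for any fixed i ∈ [n]. Here C(290−1, 10−1) = C(289, 9) = 34172778477483932.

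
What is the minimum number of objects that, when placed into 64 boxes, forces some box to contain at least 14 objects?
n = (14 − 1)·64 + 1 = 833

By the generalised pigeonhole principle, to guarantee some box contains ≥ r objects we need more than (r − 1) · k objects total. Threshold: n = (r − 1) · k + 1. With r = 14 and k = 64: n = 13 · 64 + 1 = 832 + 1 = 833. For n = 832 = 13 · 64, we can put exactly 13 objects in every box, avoiding 14 in any single one — so 833 is tight.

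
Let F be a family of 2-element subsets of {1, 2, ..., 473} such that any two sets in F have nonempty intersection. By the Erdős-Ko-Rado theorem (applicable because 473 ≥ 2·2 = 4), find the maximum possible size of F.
max |F| = C(472, 1) = 472

The Erdős-Ko-Rado theorem states: for n ≥ 2k, an intersecting family of k-subsets of an n-element set has size at most C(n − 1, k − 1), with equality for 'star' families {A ⊆ [n] : |A| = k, i ∈ A} (fix an element i). For n = 473, k = 2: C(472, 1) = 472.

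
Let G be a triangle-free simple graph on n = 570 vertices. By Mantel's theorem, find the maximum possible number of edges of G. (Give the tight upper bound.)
ex(570, K_3) = ⌊570^2/4⌋ = 81225

Mantel (1907): a triangle-free graph on n vertices has at most ⌊n^2/4⌋ edges, with equality for the complete bipartite graph K_{⌊n/2⌋, ⌈n/2⌉}. For n = 570: ⌊570^2/4⌋ = ⌊324900/4⌋ = 81225. The extremal graph is K_{285, 285}, which has 285·285 = 81225 edges.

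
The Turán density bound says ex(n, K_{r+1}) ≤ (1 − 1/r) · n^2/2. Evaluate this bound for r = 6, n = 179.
Turán density bound = (5/6) · 179^2/2 = 160205/12 ≈ 13350.4167

Turán's theorem: ex(n, K_{r+1}) is achieved by the complete r-partite Turán graph T(n, r) with parts as balanced as possible, and is at most (1 − 1/r) · n^2/2. For r = 6, n = 179: the density bound is (5/6) · 32041/2 = 160205/12 ≈ 13350.4167. The integer-valued extremum is e(T(179, 6)) = 13350, which is strictly less than the density bound 160205/12 since 6 ∤ 179 (the parts of T(179, 6) cannot all be equal).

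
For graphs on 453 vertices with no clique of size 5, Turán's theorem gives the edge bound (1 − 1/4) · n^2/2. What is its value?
Turán density bound = (3/4) · 453^2/2 = 615627/8 ≈ 76953.375

Turán's theorem: ex(n, K_{r+1}) is achieved by the complete r-partite Turán graph T(n, r) with parts as balanced as possible, and is at most (1 − 1/r) · n^2/2. For r = 4, n = 453: the density bound is (3/4) · 205209/2 = 615627/8 ≈ 76953.375. The integer-valued extremum is e(T(453, 4)) = 76953, which is strictly less than the density bound 615627/8 since 4 ∤ 453 (the parts of T(453, 4) cannot all be equal).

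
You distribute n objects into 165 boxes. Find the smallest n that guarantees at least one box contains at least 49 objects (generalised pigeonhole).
n = (49 − 1)·165 + 1 = 7921

By the generalised pigeonhole principle, to guarantee some box contains ≥ r objects we need more than (r − 1) · k objects total. Threshold: n = (r − 1) · k + 1. With r = 49 and k = 165: n = 48 · 165 + 1 = 7920 + 1 = 7921. For n = 7920 = 48 · 165, we can put exactly 48 objects in every box, avoiding 49 in any single one — so 7921 is tight.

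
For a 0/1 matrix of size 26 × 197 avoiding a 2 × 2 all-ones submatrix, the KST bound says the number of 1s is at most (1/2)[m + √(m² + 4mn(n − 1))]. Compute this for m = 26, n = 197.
z(26, 197; 2, 2) ≤ (1/2)[26 + √(26² + 4·26·197·196)] = (1/2)[26 + √4016324] = 1015.0384

Kővári–Sós–Turán: let r_1, ..., r_26 be the row sums and z = Σ r_i the total number of 1s. Each pair of columns can share at most one row with both entries 1 (else a 2×2 all-ones block appears), so Σ_i C(r_i, 2) ≤ C(197, 2) = 19306. By convexity Σ_i C(r_i, 2) ≥ 26·C(z/26, 2) = z(z − 26)/(2·26), giving z² − 26z − 26·197·196 ≤ 0 and hence z ≤ (1/2)[26 + √(676 + 4·1003912)] = (1/2)[26 + √4016324] ≈ (1/2)(26 + 2004.0768) = 1015.0384.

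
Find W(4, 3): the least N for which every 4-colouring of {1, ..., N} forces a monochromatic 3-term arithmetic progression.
W(4, 3) = 76

W(4, 3) = 76. The lower bound W(4, 3) > 75 comes from an explicit good 4-colouring of [1, 75]; the upper bound W(4, 3) ≤ 76 was verified by exhaustive search over 4-colourings of [1, 76].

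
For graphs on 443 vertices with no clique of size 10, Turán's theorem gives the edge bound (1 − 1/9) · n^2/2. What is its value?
Turán density bound = (8/9) · 443^2/2 = 784996/9 ≈ 87221.7778

Turán's theorem: ex(n, K_{r+1}) is achieved by the complete r-partite Turán graph T(n, r) with parts as balanced as possible, and is at most (1 − 1/r) · n^2/2. For r = 9, n = 443: the density bound is (8/9) · 196249/2 = 784996/9 ≈ 87221.7778. The integer-valued extremum is e(T(443, 9)) = 87221, which is strictly less than the density bound 784996/9 since 9 ∤ 443 (the parts of T(443, 9) cannot all be equal).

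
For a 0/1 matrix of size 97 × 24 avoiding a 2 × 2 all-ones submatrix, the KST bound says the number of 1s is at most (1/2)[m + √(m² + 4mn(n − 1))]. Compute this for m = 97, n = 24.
z(97, 24; 2, 2) ≤ (1/2)[97 + √(97² + 4·97·24·23)] = (1/2)[97 + √223585] = 284.9239

Kővári–Sós–Turán: let r_1, ..., r_97 be the row sums and z = Σ r_i the total number of 1s. Each pair of columns can share at most one row with both entries 1 (else a 2×2 all-ones block appears), so Σ_i C(r_i, 2) ≤ C(24, 2) = 276. By convexity Σ_i C(r_i, 2) ≥ 97·C(z/97, 2) = z(z − 97)/(2·97), giving z² − 97z − 97·24·23 ≤ 0 and hence z ≤ (1/2)[97 + √(9409 + 4·53544)] = (1/2)[97 + √223585] ≈ (1/2)(97 + 472.8478) = 284.9239.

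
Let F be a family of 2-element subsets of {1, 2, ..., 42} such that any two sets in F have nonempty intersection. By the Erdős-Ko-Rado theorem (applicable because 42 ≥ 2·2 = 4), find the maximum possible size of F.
max |F| = C(41, 1) = 41

The Erdős-Ko-Rado theorem states: for n ≥ 2k, an intersecting family of k-subsets of an n-element set has size at most C(n − 1, k − 1), with equality for 'star' families {A ⊆ [n] : |A| = k, i ∈ A} (fix an element i). For n = 42, k = 2: C(41, 1) = 41.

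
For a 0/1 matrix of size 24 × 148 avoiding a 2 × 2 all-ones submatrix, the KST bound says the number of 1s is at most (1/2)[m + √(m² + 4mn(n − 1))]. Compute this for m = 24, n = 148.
z(24, 148; 2, 2) ≤ (1/2)[24 + √(24² + 4·24·148·147)] = (1/2)[24 + √2089152] = 734.695

Kővári–Sós–Turán: let r_1, ..., r_24 be the row sums and z = Σ r_i the total number of 1s. Each pair of columns can share at most one row with both entries 1 (else a 2×2 all-ones block appears), so Σ_i C(r_i, 2) ≤ C(148, 2) = 10878. By convexity Σ_i C(r_i, 2) ≥ 24·C(z/24, 2) = z(z − 24)/(2·24), giving z² − 24z − 24·148·147 ≤ 0 and hence z ≤ (1/2)[24 + √(576 + 4·522144)] = (1/2)[24 + √2089152] ≈ (1/2)(24 + 1445.3899) = 734.695.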